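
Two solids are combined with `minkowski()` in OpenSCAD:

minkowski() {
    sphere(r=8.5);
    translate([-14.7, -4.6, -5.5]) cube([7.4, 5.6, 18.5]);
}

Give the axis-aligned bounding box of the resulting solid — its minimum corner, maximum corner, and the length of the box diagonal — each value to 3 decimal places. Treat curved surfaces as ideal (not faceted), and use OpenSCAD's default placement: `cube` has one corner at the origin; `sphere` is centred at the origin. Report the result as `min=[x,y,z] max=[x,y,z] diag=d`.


A = translate([-14.7, -4.6, -5.5]) cube([7.4, 5.6, 18.5]) → bbox [-14.7,-4.6,-5.5] .. [-7.3,1,13]
B = sphere(r=8.5) → bbox [-8.5,-8.5,-8.5] .. [8.5,8.5,8.5]
lo = A.lo+B.lo = [-14.7-8.5, -4.6-8.5, -5.5-8.5] = [-23.200,-13.100,-14.000]
hi = A.hi+B.hi = [-7.3+8.5, 1+8.5, 13+8.5] = [1.200,9.500,21.500]
diag = √(24.4²+22.6²+35.5²) = √2366.37 = 48.645

min=[-23.200,-13.100,-14.000] max=[1.200,9.500,21.500] diag=48.645


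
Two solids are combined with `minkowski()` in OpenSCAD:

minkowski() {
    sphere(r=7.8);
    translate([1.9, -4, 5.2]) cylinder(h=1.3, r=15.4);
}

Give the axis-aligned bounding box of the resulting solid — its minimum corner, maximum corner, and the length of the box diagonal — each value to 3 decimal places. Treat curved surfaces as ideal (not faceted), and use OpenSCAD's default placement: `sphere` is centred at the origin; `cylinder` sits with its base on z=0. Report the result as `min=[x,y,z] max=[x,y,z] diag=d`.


min=[-21.300,-27.200,-2.600] max=[25.100,19.200,14.300] diag=67.761

A = translate([1.9, -4, 5.2]) cylinder(h=1.3, r=15.4) → bbox [-13.5,-19.4,5.2] .. [17.3,11.4,6.5]
B = sphere(r=7.8) → bbox [-7.8,-7.8,-7.8] .. [7.8,7.8,7.8]
lo = A.lo+B.lo = [-13.5-7.8, -19.4-7.8, 5.2-7.8] = [-21.300,-27.200,-2.600]
hi = A.hi+B.hi = [17.3+7.8, 11.4+7.8, 6.5+7.8] = [25.100,19.200,14.300]
diag = √(46.4²+46.4²+16.9²) = √4591.53 = 67.761


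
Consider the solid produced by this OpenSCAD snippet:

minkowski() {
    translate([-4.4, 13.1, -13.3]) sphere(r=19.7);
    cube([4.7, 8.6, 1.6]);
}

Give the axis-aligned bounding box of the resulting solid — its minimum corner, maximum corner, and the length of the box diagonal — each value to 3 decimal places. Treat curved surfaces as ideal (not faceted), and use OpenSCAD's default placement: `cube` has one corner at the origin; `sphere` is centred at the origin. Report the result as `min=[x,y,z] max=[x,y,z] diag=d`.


A = translate([-4.4, 13.1, -13.3]) sphere(r=19.7) → bbox [-24.1,-6.6,-33] .. [15.3,32.8,6.4]
B = cube([4.7, 8.6, 1.6]) → bbox [0,0,0] .. [4.7,8.6,1.6]
lo = A.lo+B.lo = [-24.1+0, -6.6+0, -33+0] = [-24.100,-6.600,-33.000]
hi = A.hi+B.hi = [15.3+4.7, 32.8+8.6, 6.4+1.6] = [20.000,41.400,8.000]
diag = √(44.1²+48²+41²) = √5929.81 = 77.005

min=[-24.100,-6.600,-33.000] max=[20.000,41.400,8.000] diag=77.005


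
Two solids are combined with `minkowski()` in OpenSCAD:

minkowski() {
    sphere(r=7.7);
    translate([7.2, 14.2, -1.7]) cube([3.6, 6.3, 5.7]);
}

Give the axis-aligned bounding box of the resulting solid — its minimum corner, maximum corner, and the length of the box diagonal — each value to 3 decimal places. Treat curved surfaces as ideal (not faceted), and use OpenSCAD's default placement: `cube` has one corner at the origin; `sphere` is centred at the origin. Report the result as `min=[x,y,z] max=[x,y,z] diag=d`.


min=[-0.500,6.500,-9.400] max=[18.500,28.200,11.700] diag=35.737

A = translate([7.2, 14.2, -1.7]) cube([3.6, 6.3, 5.7]) → bbox [7.2,14.2,-1.7] .. [10.8,20.5,4]
B = sphere(r=7.7) → bbox [-7.7,-7.7,-7.7] .. [7.7,7.7,7.7]
lo = A.lo+B.lo = [7.2-7.7, 14.2-7.7, -1.7-7.7] = [-0.500,6.500,-9.400]
hi = A.hi+B.hi = [10.8+7.7, 20.5+7.7, 4+7.7] = [18.500,28.200,11.700]
diag = √(19²+21.7²+21.1²) = √1277.1 = 35.737


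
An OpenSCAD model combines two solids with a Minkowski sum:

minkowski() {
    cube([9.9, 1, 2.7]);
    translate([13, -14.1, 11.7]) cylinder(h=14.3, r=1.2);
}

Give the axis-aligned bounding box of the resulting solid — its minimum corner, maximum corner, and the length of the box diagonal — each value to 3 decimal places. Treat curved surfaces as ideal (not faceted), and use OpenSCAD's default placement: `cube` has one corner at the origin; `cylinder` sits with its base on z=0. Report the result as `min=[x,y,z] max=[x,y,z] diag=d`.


min=[11.800,-15.300,11.700] max=[24.100,-11.900,28.700] diag=21.257

A = translate([13, -14.1, 11.7]) cylinder(h=14.3, r=1.2) → bbox [11.8,-15.3,11.7] .. [14.2,-12.9,26]
B = cube([9.9, 1, 2.7]) → bbox [0,0,0] .. [9.9,1,2.7]
lo = A.lo+B.lo = [11.8+0, -15.3+0, 11.7+0] = [11.800,-15.300,11.700]
hi = A.hi+B.hi = [14.2+9.9, -12.9+1, 26+2.7] = [24.100,-11.900,28.700]
diag = √(12.3²+3.4²+17²) = √451.85 = 21.257


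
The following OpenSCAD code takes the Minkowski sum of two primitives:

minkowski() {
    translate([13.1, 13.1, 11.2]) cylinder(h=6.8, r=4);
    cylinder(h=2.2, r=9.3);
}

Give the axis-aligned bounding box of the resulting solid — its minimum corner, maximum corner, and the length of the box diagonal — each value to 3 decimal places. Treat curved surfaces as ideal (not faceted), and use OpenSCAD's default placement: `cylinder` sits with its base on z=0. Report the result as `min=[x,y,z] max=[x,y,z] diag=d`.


min=[-0.200,-0.200,11.200] max=[26.400,26.400,20.200] diag=38.680

A = translate([13.1, 13.1, 11.2]) cylinder(h=6.8, r=4) → bbox [9.1,9.1,11.2] .. [17.1,17.1,18]
B = cylinder(h=2.2, r=9.3) → bbox [-9.3,-9.3,0] .. [9.3,9.3,2.2]
lo = A.lo+B.lo = [9.1-9.3, 9.1-9.3, 11.2+0] = [-0.200,-0.200,11.200]
hi = A.hi+B.hi = [17.1+9.3, 17.1+9.3, 18+2.2] = [26.400,26.400,20.200]
diag = √(26.6²+26.6²+9²) = √1496.12 = 38.680


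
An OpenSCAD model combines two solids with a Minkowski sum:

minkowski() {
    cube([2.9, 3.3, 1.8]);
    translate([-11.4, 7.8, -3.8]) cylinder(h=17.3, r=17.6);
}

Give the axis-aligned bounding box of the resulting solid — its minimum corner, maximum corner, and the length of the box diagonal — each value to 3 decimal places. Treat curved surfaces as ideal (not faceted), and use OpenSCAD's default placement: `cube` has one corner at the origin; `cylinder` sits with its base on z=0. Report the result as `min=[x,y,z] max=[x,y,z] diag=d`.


A = translate([-11.4, 7.8, -3.8]) cylinder(h=17.3, r=17.6) → bbox [-29,-9.8,-3.8] .. [6.2,25.4,13.5]
B = cube([2.9, 3.3, 1.8]) → bbox [0,0,0] .. [2.9,3.3,1.8]
lo = A.lo+B.lo = [-29+0, -9.8+0, -3.8+0] = [-29.000,-9.800,-3.800]
hi = A.hi+B.hi = [6.2+2.9, 25.4+3.3, 13.5+1.8] = [9.100,28.700,15.300]
diag = √(38.1²+38.5²+19.1²) = √3298.67 = 57.434

min=[-29.000,-9.800,-3.800] max=[9.100,28.700,15.300] diag=57.434


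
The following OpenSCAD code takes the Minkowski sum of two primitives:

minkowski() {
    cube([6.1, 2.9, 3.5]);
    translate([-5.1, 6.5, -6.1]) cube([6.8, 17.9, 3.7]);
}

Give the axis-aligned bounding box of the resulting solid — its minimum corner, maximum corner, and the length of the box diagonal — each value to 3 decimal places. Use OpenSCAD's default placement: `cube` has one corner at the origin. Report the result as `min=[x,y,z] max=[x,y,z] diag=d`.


min=[-5.100,6.500,-6.100] max=[7.800,27.300,1.100] diag=25.513

A = translate([-5.1, 6.5, -6.1]) cube([6.8, 17.9, 3.7]) → bbox [-5.1,6.5,-6.1] .. [1.7,24.4,-2.4]
B = cube([6.1, 2.9, 3.5]) → bbox [0,0,0] .. [6.1,2.9,3.5]
lo = A.lo+B.lo = [-5.1+0, 6.5+0, -6.1+0] = [-5.100,6.500,-6.100]
hi = A.hi+B.hi = [1.7+6.1, 24.4+2.9, -2.4+3.5] = [7.800,27.300,1.100]
diag = √(12.9²+20.8²+7.2²) = √650.89 = 25.513


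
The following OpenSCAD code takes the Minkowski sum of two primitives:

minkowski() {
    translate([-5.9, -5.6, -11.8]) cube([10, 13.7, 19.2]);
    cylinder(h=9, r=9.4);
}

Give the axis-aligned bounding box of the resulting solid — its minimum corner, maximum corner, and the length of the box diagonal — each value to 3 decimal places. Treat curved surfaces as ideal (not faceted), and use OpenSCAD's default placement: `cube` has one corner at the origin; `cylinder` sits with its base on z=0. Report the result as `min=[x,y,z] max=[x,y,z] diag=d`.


min=[-15.300,-15.000,-11.800] max=[13.500,17.500,16.400] diag=51.778

A = translate([-5.9, -5.6, -11.8]) cube([10, 13.7, 19.2]) → bbox [-5.9,-5.6,-11.8] .. [4.1,8.1,7.4]
B = cylinder(h=9, r=9.4) → bbox [-9.4,-9.4,0] .. [9.4,9.4,9]
lo = A.lo+B.lo = [-5.9-9.4, -5.6-9.4, -11.8+0] = [-15.300,-15.000,-11.800]
hi = A.hi+B.hi = [4.1+9.4, 8.1+9.4, 7.4+9] = [13.500,17.500,16.400]
diag = √(28.8²+32.5²+28.2²) = √2680.93 = 51.778


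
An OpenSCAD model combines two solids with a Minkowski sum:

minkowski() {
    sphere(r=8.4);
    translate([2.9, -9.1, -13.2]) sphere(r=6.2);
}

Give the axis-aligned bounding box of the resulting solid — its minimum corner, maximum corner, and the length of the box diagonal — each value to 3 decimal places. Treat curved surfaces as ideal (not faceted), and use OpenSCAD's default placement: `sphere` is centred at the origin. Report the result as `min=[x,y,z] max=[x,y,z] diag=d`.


min=[-11.700,-23.700,-27.800] max=[17.500,5.500,1.400] diag=50.576

A = translate([2.9, -9.1, -13.2]) sphere(r=6.2) → bbox [-3.3,-15.3,-19.4] .. [9.1,-2.9,-7]
B = sphere(r=8.4) → bbox [-8.4,-8.4,-8.4] .. [8.4,8.4,8.4]
lo = A.lo+B.lo = [-3.3-8.4, -15.3-8.4, -19.4-8.4] = [-11.700,-23.700,-27.800]
hi = A.hi+B.hi = [9.1+8.4, -2.9+8.4, -7+8.4] = [17.500,5.500,1.400]
diag = √(29.2²+29.2²+29.2²) = √2557.92 = 50.576


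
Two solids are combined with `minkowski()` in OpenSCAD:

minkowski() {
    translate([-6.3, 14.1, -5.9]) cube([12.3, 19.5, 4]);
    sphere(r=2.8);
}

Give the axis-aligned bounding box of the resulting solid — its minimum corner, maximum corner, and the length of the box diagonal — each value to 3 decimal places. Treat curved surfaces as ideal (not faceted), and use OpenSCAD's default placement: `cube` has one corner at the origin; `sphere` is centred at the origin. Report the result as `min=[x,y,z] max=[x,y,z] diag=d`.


min=[-9.100,11.300,-8.700] max=[8.800,36.400,0.900] diag=32.289

A = translate([-6.3, 14.1, -5.9]) cube([12.3, 19.5, 4]) → bbox [-6.3,14.1,-5.9] .. [6,33.6,-1.9]
B = sphere(r=2.8) → bbox [-2.8,-2.8,-2.8] .. [2.8,2.8,2.8]
lo = A.lo+B.lo = [-6.3-2.8, 14.1-2.8, -5.9-2.8] = [-9.100,11.300,-8.700]
hi = A.hi+B.hi = [6+2.8, 33.6+2.8, -1.9+2.8] = [8.800,36.400,0.900]
diag = √(17.9²+25.1²+9.6²) = √1042.58 = 32.289


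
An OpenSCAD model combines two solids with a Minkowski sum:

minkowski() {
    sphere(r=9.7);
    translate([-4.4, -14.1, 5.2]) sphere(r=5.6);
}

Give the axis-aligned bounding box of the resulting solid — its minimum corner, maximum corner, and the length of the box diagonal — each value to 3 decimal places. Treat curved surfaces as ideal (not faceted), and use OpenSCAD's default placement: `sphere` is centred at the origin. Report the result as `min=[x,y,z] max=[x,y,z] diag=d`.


A = translate([-4.4, -14.1, 5.2]) sphere(r=5.6) → bbox [-10,-19.7,-0.4] .. [1.2,-8.5,10.8]
B = sphere(r=9.7) → bbox [-9.7,-9.7,-9.7] .. [9.7,9.7,9.7]
lo = A.lo+B.lo = [-10-9.7, -19.7-9.7, -0.4-9.7] = [-19.700,-29.400,-10.100]
hi = A.hi+B.hi = [1.2+9.7, -8.5+9.7, 10.8+9.7] = [10.900,1.200,20.500]
diag = √(30.6²+30.6²+30.6²) = √2809.08 = 53.001

min=[-19.700,-29.400,-10.100] max=[10.900,1.200,20.500] diag=53.001


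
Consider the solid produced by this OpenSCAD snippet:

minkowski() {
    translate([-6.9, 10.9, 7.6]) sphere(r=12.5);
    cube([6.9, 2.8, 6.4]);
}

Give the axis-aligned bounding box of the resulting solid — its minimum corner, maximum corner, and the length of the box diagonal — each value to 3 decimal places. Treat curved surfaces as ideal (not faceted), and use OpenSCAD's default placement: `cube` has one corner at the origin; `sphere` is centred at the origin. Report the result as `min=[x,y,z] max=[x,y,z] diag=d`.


min=[-19.400,-1.600,-4.900] max=[12.500,26.200,26.500] diag=52.692

A = translate([-6.9, 10.9, 7.6]) sphere(r=12.5) → bbox [-19.4,-1.6,-4.9] .. [5.6,23.4,20.1]
B = cube([6.9, 2.8, 6.4]) → bbox [0,0,0] .. [6.9,2.8,6.4]
lo = A.lo+B.lo = [-19.4+0, -1.6+0, -4.9+0] = [-19.400,-1.600,-4.900]
hi = A.hi+B.hi = [5.6+6.9, 23.4+2.8, 20.1+6.4] = [12.500,26.200,26.500]
diag = √(31.9²+27.8²+31.4²) = √2776.41 = 52.692


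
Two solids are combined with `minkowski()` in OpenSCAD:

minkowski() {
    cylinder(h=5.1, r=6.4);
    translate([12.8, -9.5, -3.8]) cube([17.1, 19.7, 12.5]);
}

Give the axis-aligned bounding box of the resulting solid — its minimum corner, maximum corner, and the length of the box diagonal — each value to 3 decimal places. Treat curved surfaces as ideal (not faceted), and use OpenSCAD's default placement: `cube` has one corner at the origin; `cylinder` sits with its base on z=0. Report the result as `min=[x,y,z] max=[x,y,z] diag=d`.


min=[6.400,-15.900,-3.800] max=[36.300,16.600,13.800] diag=47.540

A = translate([12.8, -9.5, -3.8]) cube([17.1, 19.7, 12.5]) → bbox [12.8,-9.5,-3.8] .. [29.9,10.2,8.7]
B = cylinder(h=5.1, r=6.4) → bbox [-6.4,-6.4,0] .. [6.4,6.4,5.1]
lo = A.lo+B.lo = [12.8-6.4, -9.5-6.4, -3.8+0] = [6.400,-15.900,-3.800]
hi = A.hi+B.hi = [29.9+6.4, 10.2+6.4, 8.7+5.1] = [36.300,16.600,13.800]
diag = √(29.9²+32.5²+17.6²) = √2260.02 = 47.540


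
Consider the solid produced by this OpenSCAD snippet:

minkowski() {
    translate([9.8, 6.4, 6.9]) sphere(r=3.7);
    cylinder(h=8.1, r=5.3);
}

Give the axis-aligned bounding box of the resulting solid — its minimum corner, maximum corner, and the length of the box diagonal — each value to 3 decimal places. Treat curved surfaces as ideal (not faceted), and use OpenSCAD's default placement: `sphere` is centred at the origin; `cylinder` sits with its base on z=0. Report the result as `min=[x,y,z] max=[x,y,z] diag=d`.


min=[0.800,-2.600,3.200] max=[18.800,15.400,18.700] diag=29.804

A = translate([9.8, 6.4, 6.9]) sphere(r=3.7) → bbox [6.1,2.7,3.2] .. [13.5,10.1,10.6]
B = cylinder(h=8.1, r=5.3) → bbox [-5.3,-5.3,0] .. [5.3,5.3,8.1]
lo = A.lo+B.lo = [6.1-5.3, 2.7-5.3, 3.2+0] = [0.800,-2.600,3.200]
hi = A.hi+B.hi = [13.5+5.3, 10.1+5.3, 10.6+8.1] = [18.800,15.400,18.700]
diag = √(18²+18²+15.5²) = √888.25 = 29.804


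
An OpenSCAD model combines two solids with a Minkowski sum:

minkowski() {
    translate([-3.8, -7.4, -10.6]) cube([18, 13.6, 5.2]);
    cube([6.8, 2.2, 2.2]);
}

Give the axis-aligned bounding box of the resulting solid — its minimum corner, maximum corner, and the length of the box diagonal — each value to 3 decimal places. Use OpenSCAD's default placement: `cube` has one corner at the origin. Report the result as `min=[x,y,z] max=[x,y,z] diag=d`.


A = translate([-3.8, -7.4, -10.6]) cube([18, 13.6, 5.2]) → bbox [-3.8,-7.4,-10.6] .. [14.2,6.2,-5.4]
B = cube([6.8, 2.2, 2.2]) → bbox [0,0,0] .. [6.8,2.2,2.2]
lo = A.lo+B.lo = [-3.8+0, -7.4+0, -10.6+0] = [-3.800,-7.400,-10.600]
hi = A.hi+B.hi = [14.2+6.8, 6.2+2.2, -5.4+2.2] = [21.000,8.400,-3.200]
diag = √(24.8²+15.8²+7.4²) = √919.44 = 30.322

min=[-3.800,-7.400,-10.600] max=[21.000,8.400,-3.200] diag=30.322


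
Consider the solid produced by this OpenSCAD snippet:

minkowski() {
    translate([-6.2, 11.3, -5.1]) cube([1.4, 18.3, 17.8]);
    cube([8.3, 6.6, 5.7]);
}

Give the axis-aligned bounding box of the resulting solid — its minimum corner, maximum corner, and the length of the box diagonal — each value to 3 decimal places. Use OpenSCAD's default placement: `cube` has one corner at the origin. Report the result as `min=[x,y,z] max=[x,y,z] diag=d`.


min=[-6.200,11.300,-5.100] max=[3.500,36.200,18.400] diag=35.586

A = translate([-6.2, 11.3, -5.1]) cube([1.4, 18.3, 17.8]) → bbox [-6.2,11.3,-5.1] .. [-4.8,29.6,12.7]
B = cube([8.3, 6.6, 5.7]) → bbox [0,0,0] .. [8.3,6.6,5.7]
lo = A.lo+B.lo = [-6.2+0, 11.3+0, -5.1+0] = [-6.200,11.300,-5.100]
hi = A.hi+B.hi = [-4.8+8.3, 29.6+6.6, 12.7+5.7] = [3.500,36.200,18.400]
diag = √(9.7²+24.9²+23.5²) = √1266.35 = 35.586


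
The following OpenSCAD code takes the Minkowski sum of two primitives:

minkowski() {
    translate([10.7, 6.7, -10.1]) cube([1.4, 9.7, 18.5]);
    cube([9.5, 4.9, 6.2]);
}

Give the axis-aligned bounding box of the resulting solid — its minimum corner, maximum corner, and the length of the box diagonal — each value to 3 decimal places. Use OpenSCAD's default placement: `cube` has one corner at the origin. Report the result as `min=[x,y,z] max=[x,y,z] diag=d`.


A = translate([10.7, 6.7, -10.1]) cube([1.4, 9.7, 18.5]) → bbox [10.7,6.7,-10.1] .. [12.1,16.4,8.4]
B = cube([9.5, 4.9, 6.2]) → bbox [0,0,0] .. [9.5,4.9,6.2]
lo = A.lo+B.lo = [10.7+0, 6.7+0, -10.1+0] = [10.700,6.700,-10.100]
hi = A.hi+B.hi = [12.1+9.5, 16.4+4.9, 8.4+6.2] = [21.600,21.300,14.600]
diag = √(10.9²+14.6²+24.7²) = √942.06 = 30.693

min=[10.700,6.700,-10.100] max=[21.600,21.300,14.600] diag=30.693


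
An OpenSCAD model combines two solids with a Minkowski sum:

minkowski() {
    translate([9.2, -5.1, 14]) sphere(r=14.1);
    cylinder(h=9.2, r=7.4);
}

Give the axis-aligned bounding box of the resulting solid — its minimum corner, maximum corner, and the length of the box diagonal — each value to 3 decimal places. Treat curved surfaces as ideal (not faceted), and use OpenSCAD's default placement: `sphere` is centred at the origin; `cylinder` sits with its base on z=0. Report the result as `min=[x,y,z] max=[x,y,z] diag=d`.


min=[-12.300,-26.600,-0.100] max=[30.700,16.400,37.300] diag=71.392

A = translate([9.2, -5.1, 14]) sphere(r=14.1) → bbox [-4.9,-19.2,-0.1] .. [23.3,9,28.1]
B = cylinder(h=9.2, r=7.4) → bbox [-7.4,-7.4,0] .. [7.4,7.4,9.2]
lo = A.lo+B.lo = [-4.9-7.4, -19.2-7.4, -0.1+0] = [-12.300,-26.600,-0.100]
hi = A.hi+B.hi = [23.3+7.4, 9+7.4, 28.1+9.2] = [30.700,16.400,37.300]
diag = √(43²+43²+37.4²) = √5096.76 = 71.392


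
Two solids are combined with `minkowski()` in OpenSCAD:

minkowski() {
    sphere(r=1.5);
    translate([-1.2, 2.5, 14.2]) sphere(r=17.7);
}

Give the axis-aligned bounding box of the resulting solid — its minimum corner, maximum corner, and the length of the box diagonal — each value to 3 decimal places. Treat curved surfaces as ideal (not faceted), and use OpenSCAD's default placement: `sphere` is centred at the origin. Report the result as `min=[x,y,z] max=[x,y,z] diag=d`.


A = translate([-1.2, 2.5, 14.2]) sphere(r=17.7) → bbox [-18.9,-15.2,-3.5] .. [16.5,20.2,31.9]
B = sphere(r=1.5) → bbox [-1.5,-1.5,-1.5] .. [1.5,1.5,1.5]
lo = A.lo+B.lo = [-18.9-1.5, -15.2-1.5, -3.5-1.5] = [-20.400,-16.700,-5.000]
hi = A.hi+B.hi = [16.5+1.5, 20.2+1.5, 31.9+1.5] = [18.000,21.700,33.400]
diag = √(38.4²+38.4²+38.4²) = √4423.68 = 66.511

min=[-20.400,-16.700,-5.000] max=[18.000,21.700,33.400] diag=66.511


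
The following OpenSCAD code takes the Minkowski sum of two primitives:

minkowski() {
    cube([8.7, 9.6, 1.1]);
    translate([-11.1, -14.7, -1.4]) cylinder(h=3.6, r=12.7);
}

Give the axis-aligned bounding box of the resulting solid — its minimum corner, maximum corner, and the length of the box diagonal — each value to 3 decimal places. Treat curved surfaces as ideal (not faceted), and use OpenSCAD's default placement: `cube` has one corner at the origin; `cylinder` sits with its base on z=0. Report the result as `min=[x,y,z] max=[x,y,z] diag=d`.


A = translate([-11.1, -14.7, -1.4]) cylinder(h=3.6, r=12.7) → bbox [-23.8,-27.4,-1.4] .. [1.6,-2,2.2]
B = cube([8.7, 9.6, 1.1]) → bbox [0,0,0] .. [8.7,9.6,1.1]
lo = A.lo+B.lo = [-23.8+0, -27.4+0, -1.4+0] = [-23.800,-27.400,-1.400]
hi = A.hi+B.hi = [1.6+8.7, -2+9.6, 2.2+1.1] = [10.300,7.600,3.300]
diag = √(34.1²+35²+4.7²) = √2409.9 = 49.091

min=[-23.800,-27.400,-1.400] max=[10.300,7.600,3.300] diag=49.091


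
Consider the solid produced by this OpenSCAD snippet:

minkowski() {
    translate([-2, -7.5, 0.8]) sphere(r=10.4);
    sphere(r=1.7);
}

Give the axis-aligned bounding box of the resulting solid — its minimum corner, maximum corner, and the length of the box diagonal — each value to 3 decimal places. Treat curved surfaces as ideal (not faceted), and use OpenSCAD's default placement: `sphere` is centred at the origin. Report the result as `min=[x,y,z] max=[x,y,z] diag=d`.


min=[-14.100,-19.600,-11.300] max=[10.100,4.600,12.900] diag=41.916

A = translate([-2, -7.5, 0.8]) sphere(r=10.4) → bbox [-12.4,-17.9,-9.6] .. [8.4,2.9,11.2]
B = sphere(r=1.7) → bbox [-1.7,-1.7,-1.7] .. [1.7,1.7,1.7]
lo = A.lo+B.lo = [-12.4-1.7, -17.9-1.7, -9.6-1.7] = [-14.100,-19.600,-11.300]
hi = A.hi+B.hi = [8.4+1.7, 2.9+1.7, 11.2+1.7] = [10.100,4.600,12.900]
diag = √(24.2²+24.2²+24.2²) = √1756.92 = 41.916


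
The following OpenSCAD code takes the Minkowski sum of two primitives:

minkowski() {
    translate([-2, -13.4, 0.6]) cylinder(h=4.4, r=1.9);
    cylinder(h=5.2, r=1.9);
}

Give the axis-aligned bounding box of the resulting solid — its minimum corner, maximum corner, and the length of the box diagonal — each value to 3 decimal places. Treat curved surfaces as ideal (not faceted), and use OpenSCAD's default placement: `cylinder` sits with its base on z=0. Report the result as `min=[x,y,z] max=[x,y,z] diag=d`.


A = translate([-2, -13.4, 0.6]) cylinder(h=4.4, r=1.9) → bbox [-3.9,-15.3,0.6] .. [-0.1,-11.5,5]
B = cylinder(h=5.2, r=1.9) → bbox [-1.9,-1.9,0] .. [1.9,1.9,5.2]
lo = A.lo+B.lo = [-3.9-1.9, -15.3-1.9, 0.6+0] = [-5.800,-17.200,0.600]
hi = A.hi+B.hi = [-0.1+1.9, -11.5+1.9, 5+5.2] = [1.800,-9.600,10.200]
diag = √(7.6²+7.6²+9.6²) = √207.68 = 14.411

min=[-5.800,-17.200,0.600] max=[1.800,-9.600,10.200] diag=14.411


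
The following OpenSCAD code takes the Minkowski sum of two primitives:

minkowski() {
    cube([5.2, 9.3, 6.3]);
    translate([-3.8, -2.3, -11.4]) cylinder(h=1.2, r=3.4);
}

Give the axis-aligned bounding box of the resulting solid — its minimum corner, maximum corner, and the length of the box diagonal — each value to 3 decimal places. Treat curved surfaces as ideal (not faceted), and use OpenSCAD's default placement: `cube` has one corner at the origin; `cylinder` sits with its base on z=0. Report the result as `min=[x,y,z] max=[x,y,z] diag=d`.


min=[-7.200,-5.700,-11.400] max=[4.800,10.400,-3.900] diag=21.435

A = translate([-3.8, -2.3, -11.4]) cylinder(h=1.2, r=3.4) → bbox [-7.2,-5.7,-11.4] .. [-0.4,1.1,-10.2]
B = cube([5.2, 9.3, 6.3]) → bbox [0,0,0] .. [5.2,9.3,6.3]
lo = A.lo+B.lo = [-7.2+0, -5.7+0, -11.4+0] = [-7.200,-5.700,-11.400]
hi = A.hi+B.hi = [-0.4+5.2, 1.1+9.3, -10.2+6.3] = [4.800,10.400,-3.900]
diag = √(12²+16.1²+7.5²) = √459.46 = 21.435


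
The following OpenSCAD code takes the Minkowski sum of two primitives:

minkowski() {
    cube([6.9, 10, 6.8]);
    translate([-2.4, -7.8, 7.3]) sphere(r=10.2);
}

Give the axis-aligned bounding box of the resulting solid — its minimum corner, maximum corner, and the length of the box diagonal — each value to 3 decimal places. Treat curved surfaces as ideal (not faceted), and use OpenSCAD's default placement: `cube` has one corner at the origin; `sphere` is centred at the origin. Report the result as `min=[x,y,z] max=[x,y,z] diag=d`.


A = translate([-2.4, -7.8, 7.3]) sphere(r=10.2) → bbox [-12.6,-18,-2.9] .. [7.8,2.4,17.5]
B = cube([6.9, 10, 6.8]) → bbox [0,0,0] .. [6.9,10,6.8]
lo = A.lo+B.lo = [-12.6+0, -18+0, -2.9+0] = [-12.600,-18.000,-2.900]
hi = A.hi+B.hi = [7.8+6.9, 2.4+10, 17.5+6.8] = [14.700,12.400,24.300]
diag = √(27.3²+30.4²+27.2²) = √2409.29 = 49.085

min=[-12.600,-18.000,-2.900] max=[14.700,12.400,24.300] diag=49.085


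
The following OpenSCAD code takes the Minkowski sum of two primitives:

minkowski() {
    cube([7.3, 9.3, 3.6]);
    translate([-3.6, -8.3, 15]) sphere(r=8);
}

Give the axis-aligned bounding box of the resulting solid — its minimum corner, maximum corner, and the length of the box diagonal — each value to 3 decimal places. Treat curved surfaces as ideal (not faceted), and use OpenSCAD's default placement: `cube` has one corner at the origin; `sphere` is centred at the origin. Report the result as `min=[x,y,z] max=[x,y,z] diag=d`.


A = translate([-3.6, -8.3, 15]) sphere(r=8) → bbox [-11.6,-16.3,7] .. [4.4,-0.3,23]
B = cube([7.3, 9.3, 3.6]) → bbox [0,0,0] .. [7.3,9.3,3.6]
lo = A.lo+B.lo = [-11.6+0, -16.3+0, 7+0] = [-11.600,-16.300,7.000]
hi = A.hi+B.hi = [4.4+7.3, -0.3+9.3, 23+3.6] = [11.700,9.000,26.600]
diag = √(23.3²+25.3²+19.6²) = √1567.14 = 39.587

min=[-11.600,-16.300,7.000] max=[11.700,9.000,26.600] diag=39.587


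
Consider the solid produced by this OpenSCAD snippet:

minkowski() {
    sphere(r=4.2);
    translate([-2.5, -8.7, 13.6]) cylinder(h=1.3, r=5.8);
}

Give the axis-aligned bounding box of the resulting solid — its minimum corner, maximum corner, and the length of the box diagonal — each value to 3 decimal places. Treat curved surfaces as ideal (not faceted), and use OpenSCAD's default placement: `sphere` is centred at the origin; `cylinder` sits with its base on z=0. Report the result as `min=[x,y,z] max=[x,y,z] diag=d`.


min=[-12.500,-18.700,9.400] max=[7.500,1.300,19.100] diag=29.901

A = translate([-2.5, -8.7, 13.6]) cylinder(h=1.3, r=5.8) → bbox [-8.3,-14.5,13.6] .. [3.3,-2.9,14.9]
B = sphere(r=4.2) → bbox [-4.2,-4.2,-4.2] .. [4.2,4.2,4.2]
lo = A.lo+B.lo = [-8.3-4.2, -14.5-4.2, 13.6-4.2] = [-12.500,-18.700,9.400]
hi = A.hi+B.hi = [3.3+4.2, -2.9+4.2, 14.9+4.2] = [7.500,1.300,19.100]
diag = √(20²+20²+9.7²) = √894.09 = 29.901


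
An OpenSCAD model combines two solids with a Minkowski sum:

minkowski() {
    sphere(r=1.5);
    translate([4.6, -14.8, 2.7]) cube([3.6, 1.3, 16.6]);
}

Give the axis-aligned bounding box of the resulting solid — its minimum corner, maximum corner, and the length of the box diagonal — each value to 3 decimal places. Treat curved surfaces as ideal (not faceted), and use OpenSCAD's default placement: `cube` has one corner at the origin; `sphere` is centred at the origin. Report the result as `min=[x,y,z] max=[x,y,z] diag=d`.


min=[3.100,-16.300,1.200] max=[9.700,-12.000,20.800] diag=21.124

A = translate([4.6, -14.8, 2.7]) cube([3.6, 1.3, 16.6]) → bbox [4.6,-14.8,2.7] .. [8.2,-13.5,19.3]
B = sphere(r=1.5) → bbox [-1.5,-1.5,-1.5] .. [1.5,1.5,1.5]
lo = A.lo+B.lo = [4.6-1.5, -14.8-1.5, 2.7-1.5] = [3.100,-16.300,1.200]
hi = A.hi+B.hi = [8.2+1.5, -13.5+1.5, 19.3+1.5] = [9.700,-12.000,20.800]
diag = √(6.6²+4.3²+19.6²) = √446.21 = 21.124


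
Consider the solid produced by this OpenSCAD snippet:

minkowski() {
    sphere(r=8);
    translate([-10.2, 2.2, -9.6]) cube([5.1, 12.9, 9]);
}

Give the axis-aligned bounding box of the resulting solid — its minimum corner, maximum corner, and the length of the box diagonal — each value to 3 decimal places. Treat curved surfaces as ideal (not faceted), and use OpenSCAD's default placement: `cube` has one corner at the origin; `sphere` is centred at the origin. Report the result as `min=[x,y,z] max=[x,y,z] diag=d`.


min=[-18.200,-5.800,-17.600] max=[2.900,23.100,7.400] diag=43.651

A = translate([-10.2, 2.2, -9.6]) cube([5.1, 12.9, 9]) → bbox [-10.2,2.2,-9.6] .. [-5.1,15.1,-0.6]
B = sphere(r=8) → bbox [-8,-8,-8] .. [8,8,8]
lo = A.lo+B.lo = [-10.2-8, 2.2-8, -9.6-8] = [-18.200,-5.800,-17.600]
hi = A.hi+B.hi = [-5.1+8, 15.1+8, -0.6+8] = [2.900,23.100,7.400]
diag = √(21.1²+28.9²+25²) = √1905.42 = 43.651


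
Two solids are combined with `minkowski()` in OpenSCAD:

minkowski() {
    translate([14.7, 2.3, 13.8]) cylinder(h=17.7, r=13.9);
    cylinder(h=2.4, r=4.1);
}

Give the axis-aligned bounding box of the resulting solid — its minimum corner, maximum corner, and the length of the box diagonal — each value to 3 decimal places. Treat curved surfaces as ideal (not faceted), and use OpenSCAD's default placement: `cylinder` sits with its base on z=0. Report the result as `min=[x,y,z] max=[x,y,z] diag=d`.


A = translate([14.7, 2.3, 13.8]) cylinder(h=17.7, r=13.9) → bbox [0.8,-11.6,13.8] .. [28.6,16.2,31.5]
B = cylinder(h=2.4, r=4.1) → bbox [-4.1,-4.1,0] .. [4.1,4.1,2.4]
lo = A.lo+B.lo = [0.8-4.1, -11.6-4.1, 13.8+0] = [-3.300,-15.700,13.800]
hi = A.hi+B.hi = [28.6+4.1, 16.2+4.1, 31.5+2.4] = [32.700,20.300,33.900]
diag = √(36²+36²+20.1²) = √2996.01 = 54.736

min=[-3.300,-15.700,13.800] max=[32.700,20.300,33.900] diag=54.736


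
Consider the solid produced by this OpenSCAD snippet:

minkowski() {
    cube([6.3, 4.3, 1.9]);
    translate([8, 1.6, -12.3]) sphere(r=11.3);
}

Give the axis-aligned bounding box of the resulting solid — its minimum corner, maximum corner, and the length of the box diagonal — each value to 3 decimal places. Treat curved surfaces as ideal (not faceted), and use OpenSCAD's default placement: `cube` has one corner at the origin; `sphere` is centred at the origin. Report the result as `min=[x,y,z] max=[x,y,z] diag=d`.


min=[-3.300,-9.700,-23.600] max=[25.600,17.200,0.900] diag=46.466

A = translate([8, 1.6, -12.3]) sphere(r=11.3) → bbox [-3.3,-9.7,-23.6] .. [19.3,12.9,-1]
B = cube([6.3, 4.3, 1.9]) → bbox [0,0,0] .. [6.3,4.3,1.9]
lo = A.lo+B.lo = [-3.3+0, -9.7+0, -23.6+0] = [-3.300,-9.700,-23.600]
hi = A.hi+B.hi = [19.3+6.3, 12.9+4.3, -1+1.9] = [25.600,17.200,0.900]
diag = √(28.9²+26.9²+24.5²) = √2159.07 = 46.466


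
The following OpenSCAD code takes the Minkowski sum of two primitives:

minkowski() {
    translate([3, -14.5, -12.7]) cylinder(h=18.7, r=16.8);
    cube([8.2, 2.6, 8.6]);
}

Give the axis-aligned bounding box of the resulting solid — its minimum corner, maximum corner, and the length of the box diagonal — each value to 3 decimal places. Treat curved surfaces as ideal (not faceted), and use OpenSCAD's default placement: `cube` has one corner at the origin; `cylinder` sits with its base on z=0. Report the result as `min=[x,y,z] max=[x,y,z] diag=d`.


A = translate([3, -14.5, -12.7]) cylinder(h=18.7, r=16.8) → bbox [-13.8,-31.3,-12.7] .. [19.8,2.3,6]
B = cube([8.2, 2.6, 8.6]) → bbox [0,0,0] .. [8.2,2.6,8.6]
lo = A.lo+B.lo = [-13.8+0, -31.3+0, -12.7+0] = [-13.800,-31.300,-12.700]
hi = A.hi+B.hi = [19.8+8.2, 2.3+2.6, 6+8.6] = [28.000,4.900,14.600]
diag = √(41.8²+36.2²+27.3²) = √3802.97 = 61.668

min=[-13.800,-31.300,-12.700] max=[28.000,4.900,14.600] diag=61.668


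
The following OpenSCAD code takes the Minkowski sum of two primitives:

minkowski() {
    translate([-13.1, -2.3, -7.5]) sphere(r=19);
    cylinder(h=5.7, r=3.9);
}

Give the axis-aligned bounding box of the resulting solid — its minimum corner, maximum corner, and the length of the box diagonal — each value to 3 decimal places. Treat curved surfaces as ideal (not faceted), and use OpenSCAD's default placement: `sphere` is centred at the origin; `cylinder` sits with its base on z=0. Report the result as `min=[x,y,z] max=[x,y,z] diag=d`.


min=[-36.000,-25.200,-26.500] max=[9.800,20.600,17.200] diag=78.134

A = translate([-13.1, -2.3, -7.5]) sphere(r=19) → bbox [-32.1,-21.3,-26.5] .. [5.9,16.7,11.5]
B = cylinder(h=5.7, r=3.9) → bbox [-3.9,-3.9,0] .. [3.9,3.9,5.7]
lo = A.lo+B.lo = [-32.1-3.9, -21.3-3.9, -26.5+0] = [-36.000,-25.200,-26.500]
hi = A.hi+B.hi = [5.9+3.9, 16.7+3.9, 11.5+5.7] = [9.800,20.600,17.200]
diag = √(45.8²+45.8²+43.7²) = √6104.97 = 78.134


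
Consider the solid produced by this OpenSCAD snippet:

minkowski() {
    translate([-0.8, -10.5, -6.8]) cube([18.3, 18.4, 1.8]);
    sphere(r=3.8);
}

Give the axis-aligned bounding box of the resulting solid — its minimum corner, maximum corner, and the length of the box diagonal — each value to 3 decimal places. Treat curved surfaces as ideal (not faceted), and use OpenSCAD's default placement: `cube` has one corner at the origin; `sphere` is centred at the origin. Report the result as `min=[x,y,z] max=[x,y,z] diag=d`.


A = translate([-0.8, -10.5, -6.8]) cube([18.3, 18.4, 1.8]) → bbox [-0.8,-10.5,-6.8] .. [17.5,7.9,-5]
B = sphere(r=3.8) → bbox [-3.8,-3.8,-3.8] .. [3.8,3.8,3.8]
lo = A.lo+B.lo = [-0.8-3.8, -10.5-3.8, -6.8-3.8] = [-4.600,-14.300,-10.600]
hi = A.hi+B.hi = [17.5+3.8, 7.9+3.8, -5+3.8] = [21.300,11.700,-1.200]
diag = √(25.9²+26²+9.4²) = √1435.17 = 37.884

min=[-4.600,-14.300,-10.600] max=[21.300,11.700,-1.200] diag=37.884


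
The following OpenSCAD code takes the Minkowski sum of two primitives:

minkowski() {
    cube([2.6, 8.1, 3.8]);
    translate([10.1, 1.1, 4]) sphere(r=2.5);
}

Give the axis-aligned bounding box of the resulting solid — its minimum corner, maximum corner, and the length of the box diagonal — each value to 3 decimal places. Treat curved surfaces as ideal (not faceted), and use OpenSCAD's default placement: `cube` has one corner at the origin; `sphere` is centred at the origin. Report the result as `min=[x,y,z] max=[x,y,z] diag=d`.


min=[7.600,-1.400,1.500] max=[15.200,11.700,10.300] diag=17.516

A = translate([10.1, 1.1, 4]) sphere(r=2.5) → bbox [7.6,-1.4,1.5] .. [12.6,3.6,6.5]
B = cube([2.6, 8.1, 3.8]) → bbox [0,0,0] .. [2.6,8.1,3.8]
lo = A.lo+B.lo = [7.6+0, -1.4+0, 1.5+0] = [7.600,-1.400,1.500]
hi = A.hi+B.hi = [12.6+2.6, 3.6+8.1, 6.5+3.8] = [15.200,11.700,10.300]
diag = √(7.6²+13.1²+8.8²) = √306.81 = 17.516


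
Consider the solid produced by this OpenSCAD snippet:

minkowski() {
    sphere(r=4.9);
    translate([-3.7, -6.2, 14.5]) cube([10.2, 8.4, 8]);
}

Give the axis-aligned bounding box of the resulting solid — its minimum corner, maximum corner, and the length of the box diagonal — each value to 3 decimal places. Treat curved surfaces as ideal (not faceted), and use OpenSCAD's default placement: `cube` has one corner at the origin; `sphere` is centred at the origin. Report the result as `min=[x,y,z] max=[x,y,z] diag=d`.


min=[-8.600,-11.100,9.600] max=[11.400,7.100,27.400] diag=32.374

A = translate([-3.7, -6.2, 14.5]) cube([10.2, 8.4, 8]) → bbox [-3.7,-6.2,14.5] .. [6.5,2.2,22.5]
B = sphere(r=4.9) → bbox [-4.9,-4.9,-4.9] .. [4.9,4.9,4.9]
lo = A.lo+B.lo = [-3.7-4.9, -6.2-4.9, 14.5-4.9] = [-8.600,-11.100,9.600]
hi = A.hi+B.hi = [6.5+4.9, 2.2+4.9, 22.5+4.9] = [11.400,7.100,27.400]
diag = √(20²+18.2²+17.8²) = √1048.08 = 32.374


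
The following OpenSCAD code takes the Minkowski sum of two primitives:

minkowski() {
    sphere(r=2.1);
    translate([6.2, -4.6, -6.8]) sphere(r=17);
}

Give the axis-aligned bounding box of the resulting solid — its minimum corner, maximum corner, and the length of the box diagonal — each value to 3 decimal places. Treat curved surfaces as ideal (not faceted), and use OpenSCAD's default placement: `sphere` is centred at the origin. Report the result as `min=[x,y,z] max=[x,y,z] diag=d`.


A = translate([6.2, -4.6, -6.8]) sphere(r=17) → bbox [-10.8,-21.6,-23.8] .. [23.2,12.4,10.2]
B = sphere(r=2.1) → bbox [-2.1,-2.1,-2.1] .. [2.1,2.1,2.1]
lo = A.lo+B.lo = [-10.8-2.1, -21.6-2.1, -23.8-2.1] = [-12.900,-23.700,-25.900]
hi = A.hi+B.hi = [23.2+2.1, 12.4+2.1, 10.2+2.1] = [25.300,14.500,12.300]
diag = √(38.2²+38.2²+38.2²) = √4377.72 = 66.164

min=[-12.900,-23.700,-25.900] max=[25.300,14.500,12.300] diag=66.164


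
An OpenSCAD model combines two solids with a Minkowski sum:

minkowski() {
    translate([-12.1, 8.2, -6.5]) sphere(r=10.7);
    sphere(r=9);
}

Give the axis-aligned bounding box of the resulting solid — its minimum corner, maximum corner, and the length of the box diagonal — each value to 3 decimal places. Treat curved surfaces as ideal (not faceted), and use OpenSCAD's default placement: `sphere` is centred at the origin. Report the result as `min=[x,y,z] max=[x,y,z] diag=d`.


min=[-31.800,-11.500,-26.200] max=[7.600,27.900,13.200] diag=68.243

A = translate([-12.1, 8.2, -6.5]) sphere(r=10.7) → bbox [-22.8,-2.5,-17.2] .. [-1.4,18.9,4.2]
B = sphere(r=9) → bbox [-9,-9,-9] .. [9,9,9]
lo = A.lo+B.lo = [-22.8-9, -2.5-9, -17.2-9] = [-31.800,-11.500,-26.200]
hi = A.hi+B.hi = [-1.4+9, 18.9+9, 4.2+9] = [7.600,27.900,13.200]
diag = √(39.4²+39.4²+39.4²) = √4657.08 = 68.243


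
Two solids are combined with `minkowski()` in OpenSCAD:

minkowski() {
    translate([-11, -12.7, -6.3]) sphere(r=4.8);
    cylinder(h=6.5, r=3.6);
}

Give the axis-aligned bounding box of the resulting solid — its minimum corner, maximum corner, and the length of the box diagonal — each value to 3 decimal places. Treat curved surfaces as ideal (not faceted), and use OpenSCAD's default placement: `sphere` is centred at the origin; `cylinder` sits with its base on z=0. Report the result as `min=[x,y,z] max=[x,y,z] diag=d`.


min=[-19.400,-21.100,-11.100] max=[-2.600,-4.300,5.000] diag=28.700

A = translate([-11, -12.7, -6.3]) sphere(r=4.8) → bbox [-15.8,-17.5,-11.1] .. [-6.2,-7.9,-1.5]
B = cylinder(h=6.5, r=3.6) → bbox [-3.6,-3.6,0] .. [3.6,3.6,6.5]
lo = A.lo+B.lo = [-15.8-3.6, -17.5-3.6, -11.1+0] = [-19.400,-21.100,-11.100]
hi = A.hi+B.hi = [-6.2+3.6, -7.9+3.6, -1.5+6.5] = [-2.600,-4.300,5.000]
diag = √(16.8²+16.8²+16.1²) = √823.69 = 28.700


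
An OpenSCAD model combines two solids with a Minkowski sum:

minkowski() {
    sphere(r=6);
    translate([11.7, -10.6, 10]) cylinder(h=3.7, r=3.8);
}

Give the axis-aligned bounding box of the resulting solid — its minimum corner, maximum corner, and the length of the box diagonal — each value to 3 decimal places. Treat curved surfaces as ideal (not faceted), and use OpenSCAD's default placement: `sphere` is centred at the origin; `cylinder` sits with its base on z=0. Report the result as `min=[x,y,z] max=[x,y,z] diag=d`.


A = translate([11.7, -10.6, 10]) cylinder(h=3.7, r=3.8) → bbox [7.9,-14.4,10] .. [15.5,-6.8,13.7]
B = sphere(r=6) → bbox [-6,-6,-6] .. [6,6,6]
lo = A.lo+B.lo = [7.9-6, -14.4-6, 10-6] = [1.900,-20.400,4.000]
hi = A.hi+B.hi = [15.5+6, -6.8+6, 13.7+6] = [21.500,-0.800,19.700]
diag = √(19.6²+19.6²+15.7²) = √1014.81 = 31.856

min=[1.900,-20.400,4.000] max=[21.500,-0.800,19.700] diag=31.856


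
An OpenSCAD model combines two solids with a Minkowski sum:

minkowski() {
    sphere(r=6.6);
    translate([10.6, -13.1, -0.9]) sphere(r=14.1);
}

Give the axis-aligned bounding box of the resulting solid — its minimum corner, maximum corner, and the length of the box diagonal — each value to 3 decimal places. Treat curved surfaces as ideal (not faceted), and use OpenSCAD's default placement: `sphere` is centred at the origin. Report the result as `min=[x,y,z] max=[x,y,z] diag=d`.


A = translate([10.6, -13.1, -0.9]) sphere(r=14.1) → bbox [-3.5,-27.2,-15] .. [24.7,1,13.2]
B = sphere(r=6.6) → bbox [-6.6,-6.6,-6.6] .. [6.6,6.6,6.6]
lo = A.lo+B.lo = [-3.5-6.6, -27.2-6.6, -15-6.6] = [-10.100,-33.800,-21.600]
hi = A.hi+B.hi = [24.7+6.6, 1+6.6, 13.2+6.6] = [31.300,7.600,19.800]
diag = √(41.4²+41.4²+41.4²) = √5141.88 = 71.707

min=[-10.100,-33.800,-21.600] max=[31.300,7.600,19.800] diag=71.707


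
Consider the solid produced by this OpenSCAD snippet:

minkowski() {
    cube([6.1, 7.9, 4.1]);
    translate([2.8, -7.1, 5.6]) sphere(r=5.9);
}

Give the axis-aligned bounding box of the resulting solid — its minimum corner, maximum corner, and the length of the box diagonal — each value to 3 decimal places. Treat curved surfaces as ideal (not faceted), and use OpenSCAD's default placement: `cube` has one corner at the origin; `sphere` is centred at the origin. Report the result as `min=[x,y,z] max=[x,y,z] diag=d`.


A = translate([2.8, -7.1, 5.6]) sphere(r=5.9) → bbox [-3.1,-13,-0.3] .. [8.7,-1.2,11.5]
B = cube([6.1, 7.9, 4.1]) → bbox [0,0,0] .. [6.1,7.9,4.1]
lo = A.lo+B.lo = [-3.1+0, -13+0, -0.3+0] = [-3.100,-13.000,-0.300]
hi = A.hi+B.hi = [8.7+6.1, -1.2+7.9, 11.5+4.1] = [14.800,6.700,15.600]
diag = √(17.9²+19.7²+15.9²) = √961.31 = 31.005

min=[-3.100,-13.000,-0.300] max=[14.800,6.700,15.600] diag=31.005


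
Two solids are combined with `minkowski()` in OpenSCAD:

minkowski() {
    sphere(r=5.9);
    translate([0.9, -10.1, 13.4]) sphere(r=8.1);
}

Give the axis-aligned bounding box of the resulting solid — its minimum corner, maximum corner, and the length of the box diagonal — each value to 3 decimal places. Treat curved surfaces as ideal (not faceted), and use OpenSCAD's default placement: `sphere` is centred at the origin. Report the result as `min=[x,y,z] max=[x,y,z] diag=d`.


A = translate([0.9, -10.1, 13.4]) sphere(r=8.1) → bbox [-7.2,-18.2,5.3] .. [9,-2,21.5]
B = sphere(r=5.9) → bbox [-5.9,-5.9,-5.9] .. [5.9,5.9,5.9]
lo = A.lo+B.lo = [-7.2-5.9, -18.2-5.9, 5.3-5.9] = [-13.100,-24.100,-0.600]
hi = A.hi+B.hi = [9+5.9, -2+5.9, 21.5+5.9] = [14.900,3.900,27.400]
diag = √(28²+28²+28²) = √2352 = 48.497

min=[-13.100,-24.100,-0.600] max=[14.900,3.900,27.400] diag=48.497
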